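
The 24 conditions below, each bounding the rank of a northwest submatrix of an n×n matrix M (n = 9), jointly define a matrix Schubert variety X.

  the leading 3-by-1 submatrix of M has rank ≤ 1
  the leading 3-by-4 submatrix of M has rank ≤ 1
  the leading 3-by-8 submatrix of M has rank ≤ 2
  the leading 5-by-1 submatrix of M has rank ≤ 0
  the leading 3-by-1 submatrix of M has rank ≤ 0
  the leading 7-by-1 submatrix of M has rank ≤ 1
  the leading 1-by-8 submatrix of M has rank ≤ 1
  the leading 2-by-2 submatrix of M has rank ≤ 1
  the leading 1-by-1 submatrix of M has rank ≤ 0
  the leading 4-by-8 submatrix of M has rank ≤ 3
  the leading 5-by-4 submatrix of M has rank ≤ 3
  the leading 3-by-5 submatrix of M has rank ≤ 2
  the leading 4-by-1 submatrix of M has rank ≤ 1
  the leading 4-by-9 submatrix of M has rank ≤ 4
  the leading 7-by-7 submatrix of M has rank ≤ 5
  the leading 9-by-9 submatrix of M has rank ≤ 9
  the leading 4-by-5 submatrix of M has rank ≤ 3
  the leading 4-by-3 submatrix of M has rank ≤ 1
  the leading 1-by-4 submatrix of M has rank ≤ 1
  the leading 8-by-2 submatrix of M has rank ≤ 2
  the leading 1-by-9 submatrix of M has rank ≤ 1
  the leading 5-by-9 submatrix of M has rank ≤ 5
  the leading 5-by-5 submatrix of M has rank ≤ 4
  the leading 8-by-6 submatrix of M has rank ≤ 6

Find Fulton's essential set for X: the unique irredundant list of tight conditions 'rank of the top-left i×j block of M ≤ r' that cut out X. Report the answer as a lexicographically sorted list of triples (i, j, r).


Rank table r_w(9×9) implied by the 24 constraints:

  R[1]: 0 1 1 1 1 1 1 1 1
  R[2]: 0 1 1 1 2 2 2 2 2
  R[3]: 0 1 1 1 2 2 2 2 3
  R[4]: 0 1 1 2 3 3 3 3 4
  R[5]: 0 1 2 3 4 4 4 4 5
  R[6]: 1 2 3 4 5 5 5 5 6
  R[7]: 1 2 3 4 5 5 5 6 7
  R[8]: 1 2 3 4 5 6 6 7 8
  R[9]: 1 2 3 4 5 6 7 8 9

giving w = (2, 5, 9, 4, 3, 1, 8, 6, 7) via Δ²R.

|D(w)|=15, |Ess(w)|=5:

[(3, 4, 1), (3, 8, 2), (4, 3, 1), (5, 1, 0), (7, 7, 5)]


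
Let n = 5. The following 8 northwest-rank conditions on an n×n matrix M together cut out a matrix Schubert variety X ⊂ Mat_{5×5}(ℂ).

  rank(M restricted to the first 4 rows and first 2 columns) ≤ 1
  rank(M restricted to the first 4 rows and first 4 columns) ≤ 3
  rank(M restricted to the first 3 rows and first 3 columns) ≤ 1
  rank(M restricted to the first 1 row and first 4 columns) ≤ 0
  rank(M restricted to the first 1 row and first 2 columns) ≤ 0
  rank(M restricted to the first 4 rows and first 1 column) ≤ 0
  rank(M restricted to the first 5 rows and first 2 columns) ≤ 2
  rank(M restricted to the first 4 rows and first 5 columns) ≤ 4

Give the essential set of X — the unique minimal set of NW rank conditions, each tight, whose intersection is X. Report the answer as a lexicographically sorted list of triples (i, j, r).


The tightest implied rank at each (i,j), from the 8 conditions:

  row 1: 0 0 0 0 1
  row 2: 0 1 1 1 2
  row 3: 0 1 1 2 3
  row 4: 0 1 2 3 4
  row 5: 1 2 3 4 5

the unique w with this rank table is (5, 2, 4, 3, 1).

D(w) has 8 cells with 3 SE-corners; essential set:

[(1, 4, 0), (3, 3, 1), (4, 1, 0)]


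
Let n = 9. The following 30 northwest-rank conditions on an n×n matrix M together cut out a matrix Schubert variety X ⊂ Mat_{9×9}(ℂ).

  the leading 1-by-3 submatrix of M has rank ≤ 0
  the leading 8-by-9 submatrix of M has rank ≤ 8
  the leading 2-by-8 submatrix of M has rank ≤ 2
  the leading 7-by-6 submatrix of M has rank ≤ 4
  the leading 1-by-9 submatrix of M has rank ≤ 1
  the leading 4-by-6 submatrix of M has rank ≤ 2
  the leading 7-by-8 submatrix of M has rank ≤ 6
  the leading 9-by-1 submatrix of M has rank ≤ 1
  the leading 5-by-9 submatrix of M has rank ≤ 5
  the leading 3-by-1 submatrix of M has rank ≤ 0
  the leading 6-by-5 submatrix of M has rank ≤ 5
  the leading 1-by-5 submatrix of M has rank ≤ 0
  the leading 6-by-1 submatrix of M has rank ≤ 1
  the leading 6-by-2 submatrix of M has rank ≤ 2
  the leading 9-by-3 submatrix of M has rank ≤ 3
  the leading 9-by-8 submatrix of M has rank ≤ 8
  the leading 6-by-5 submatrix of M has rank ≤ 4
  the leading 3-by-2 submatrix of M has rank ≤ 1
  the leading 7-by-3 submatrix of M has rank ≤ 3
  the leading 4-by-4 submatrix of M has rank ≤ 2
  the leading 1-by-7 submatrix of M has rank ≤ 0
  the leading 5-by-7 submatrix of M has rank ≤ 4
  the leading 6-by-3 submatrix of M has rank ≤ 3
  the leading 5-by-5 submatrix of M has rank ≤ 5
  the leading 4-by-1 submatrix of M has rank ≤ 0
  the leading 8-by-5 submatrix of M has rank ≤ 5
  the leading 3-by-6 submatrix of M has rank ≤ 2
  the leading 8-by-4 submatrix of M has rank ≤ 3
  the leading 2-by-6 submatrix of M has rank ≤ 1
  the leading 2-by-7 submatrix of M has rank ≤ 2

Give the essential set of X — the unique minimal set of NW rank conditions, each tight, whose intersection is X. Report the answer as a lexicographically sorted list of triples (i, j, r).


Computing R[i][j] = min implied NW-rank bound (n=9, 30 conditions):

  R[1]: 0, 0, 0, 0, 0, 0, 0, 1, 1
  R[2]: 0, 1, 1, 1, 1, 1, 1, 2, 2
  R[3]: 0, 1, 2, 2, 2, 2, 2, 3, 3
  R[4]: 0, 1, 2, 2, 2, 2, 3, 4, 4
  R[5]: 1, 2, 3, 3, 3, 3, 4, 5, 5
  R[6]: 1, 2, 3, 3, 4, 4, 5, 6, 6
  R[7]: 1, 2, 3, 3, 4, 4, 5, 6, 7
  R[8]: 1, 2, 3, 3, 4, 5, 6, 7, 8
  R[9]: 1, 2, 3, 4, 5, 6, 7, 8, 9

giving w = (8, 2, 3, 7, 1, 5, 9, 6, 4) via Δ²R.

D(w) has 17 cells with 5 SE-corners; essential set:

[(1, 7, 0), (4, 1, 0), (4, 6, 2), (7, 6, 4), (8, 4, 3)]


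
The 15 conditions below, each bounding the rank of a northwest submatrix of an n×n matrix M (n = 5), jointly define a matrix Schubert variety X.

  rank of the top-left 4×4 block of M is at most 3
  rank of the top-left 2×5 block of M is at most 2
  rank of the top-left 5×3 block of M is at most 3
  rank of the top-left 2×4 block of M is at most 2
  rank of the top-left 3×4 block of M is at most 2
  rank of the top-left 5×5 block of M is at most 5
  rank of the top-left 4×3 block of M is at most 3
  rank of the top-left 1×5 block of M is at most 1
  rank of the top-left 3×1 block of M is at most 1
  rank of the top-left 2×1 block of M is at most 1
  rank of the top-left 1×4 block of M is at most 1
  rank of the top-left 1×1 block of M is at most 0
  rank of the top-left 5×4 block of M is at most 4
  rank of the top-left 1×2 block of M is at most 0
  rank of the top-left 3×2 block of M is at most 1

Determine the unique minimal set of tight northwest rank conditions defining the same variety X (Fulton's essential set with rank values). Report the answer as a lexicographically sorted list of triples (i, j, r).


Rank table r_w(5×5) implied by the 15 constraints:

  i=1: 0  0  1  1  1
  i=2: 1  1  2  2  2
  i=3: 1  1  2  2  3
  i=4: 1  2  3  3  4
  i=5: 1  2  3  4  5

the unique w with this rank table is (3, 1, 5, 2, 4).

Fulton essential set (3 of the 4 Rothe cells):

[(1, 2, 0), (3, 2, 1), (3, 4, 2)]


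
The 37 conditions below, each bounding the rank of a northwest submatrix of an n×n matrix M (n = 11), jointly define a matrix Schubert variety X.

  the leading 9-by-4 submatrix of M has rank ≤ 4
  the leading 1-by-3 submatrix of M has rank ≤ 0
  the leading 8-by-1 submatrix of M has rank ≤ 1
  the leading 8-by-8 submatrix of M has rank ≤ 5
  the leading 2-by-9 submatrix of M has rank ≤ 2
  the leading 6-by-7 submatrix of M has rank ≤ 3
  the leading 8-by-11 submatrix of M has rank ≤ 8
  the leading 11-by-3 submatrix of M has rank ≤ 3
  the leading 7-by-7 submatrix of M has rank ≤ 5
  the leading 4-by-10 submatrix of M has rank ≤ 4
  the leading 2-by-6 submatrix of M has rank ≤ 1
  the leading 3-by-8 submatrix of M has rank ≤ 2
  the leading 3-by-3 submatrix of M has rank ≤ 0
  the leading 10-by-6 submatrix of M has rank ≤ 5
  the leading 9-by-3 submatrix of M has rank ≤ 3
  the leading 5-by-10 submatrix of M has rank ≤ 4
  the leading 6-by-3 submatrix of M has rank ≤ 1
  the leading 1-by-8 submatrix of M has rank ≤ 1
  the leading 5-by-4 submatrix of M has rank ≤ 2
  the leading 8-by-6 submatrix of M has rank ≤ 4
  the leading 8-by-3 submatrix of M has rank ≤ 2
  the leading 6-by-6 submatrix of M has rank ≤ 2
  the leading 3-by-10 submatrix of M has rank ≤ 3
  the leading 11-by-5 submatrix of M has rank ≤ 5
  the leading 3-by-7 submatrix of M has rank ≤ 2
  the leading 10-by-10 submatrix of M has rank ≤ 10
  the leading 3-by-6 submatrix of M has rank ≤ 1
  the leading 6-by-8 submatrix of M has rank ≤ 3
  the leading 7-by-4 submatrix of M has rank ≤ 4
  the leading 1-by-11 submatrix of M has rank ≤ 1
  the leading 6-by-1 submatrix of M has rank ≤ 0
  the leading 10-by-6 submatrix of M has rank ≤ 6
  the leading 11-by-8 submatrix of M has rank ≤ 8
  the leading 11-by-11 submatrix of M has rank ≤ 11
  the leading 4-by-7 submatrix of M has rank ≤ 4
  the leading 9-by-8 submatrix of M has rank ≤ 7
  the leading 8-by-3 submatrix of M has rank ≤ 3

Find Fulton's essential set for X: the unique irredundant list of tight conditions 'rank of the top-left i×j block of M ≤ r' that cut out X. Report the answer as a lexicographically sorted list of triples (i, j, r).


The tightest implied rank at each (i,j), from the 37 conditions:

  row 1: 0  0  0  1  1  1  1  1  1  1  1
  row 2: 0  0  0  1  1  1  2  2  2  2  2
  row 3: 0  0  0  1  1  1  2  2  3  3  3
  row 4: 0  1  1  2  2  2  3  3  4  4  4
  row 5: 0  1  1  2  2  2  3  3  4  4  5
  row 6: 0  1  1  2  2  2  3  3  4  5  6
  row 7: 1  2  2  3  3  3  4  4  5  6  7
  row 8: 1  2  2  3  4  4  5  5  6  7  8
  row 9: 1  2  3  4  5  5  6  6  7  8  9
  row 10: 1  2  3  4  5  5  6  7  8  9  10
  row 11: 1  2  3  4  5  6  7  8  9  10  11

hence w(1..11) = (4, 7, 9, 2, 11, 10, 1, 5, 3, 8, 6).

Fulton essential set (10 of the 28 Rothe cells):

[(3, 3, 0), (3, 6, 1), (3, 8, 2), (5, 10, 4), (6, 1, 0), (6, 3, 1), (6, 6, 2), (6, 8, 3), (8, 3, 2), (10, 6, 5)]


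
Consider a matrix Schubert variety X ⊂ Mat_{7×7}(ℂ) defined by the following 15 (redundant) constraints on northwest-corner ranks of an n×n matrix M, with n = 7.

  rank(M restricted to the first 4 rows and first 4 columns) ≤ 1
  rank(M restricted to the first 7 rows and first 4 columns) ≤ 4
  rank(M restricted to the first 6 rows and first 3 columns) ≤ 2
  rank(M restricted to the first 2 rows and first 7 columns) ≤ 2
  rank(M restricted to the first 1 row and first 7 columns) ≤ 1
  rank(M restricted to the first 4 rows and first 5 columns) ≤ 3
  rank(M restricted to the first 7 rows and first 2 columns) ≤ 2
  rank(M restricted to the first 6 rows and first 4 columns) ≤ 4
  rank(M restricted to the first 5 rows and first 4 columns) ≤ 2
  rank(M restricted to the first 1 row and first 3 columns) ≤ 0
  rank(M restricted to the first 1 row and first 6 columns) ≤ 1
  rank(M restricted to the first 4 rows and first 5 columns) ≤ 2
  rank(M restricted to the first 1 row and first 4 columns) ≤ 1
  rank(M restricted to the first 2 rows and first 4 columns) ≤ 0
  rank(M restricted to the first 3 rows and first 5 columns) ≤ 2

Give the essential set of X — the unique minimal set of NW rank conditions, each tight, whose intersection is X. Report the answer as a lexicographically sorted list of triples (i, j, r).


Propagating the 15 rank bounds to every northwest block:

  R[1]: 0 | 0 | 0 | 0 | 1 | 1 | 1
  R[2]: 0 | 0 | 0 | 0 | 1 | 2 | 2
  R[3]: 1 | 1 | 1 | 1 | 2 | 3 | 3
  R[4]: 1 | 1 | 1 | 1 | 2 | 3 | 4
  R[5]: 1 | 2 | 2 | 2 | 3 | 4 | 5
  R[6]: 1 | 2 | 2 | 3 | 4 | 5 | 6
  R[7]: 1 | 2 | 3 | 4 | 5 | 6 | 7

second differences of R give the permutation w = (5, 6, 1, 7, 2, 4, 3).

|D(w)|=12, |Ess(w)|=3:

[(2, 4, 0), (4, 4, 1), (6, 3, 2)]


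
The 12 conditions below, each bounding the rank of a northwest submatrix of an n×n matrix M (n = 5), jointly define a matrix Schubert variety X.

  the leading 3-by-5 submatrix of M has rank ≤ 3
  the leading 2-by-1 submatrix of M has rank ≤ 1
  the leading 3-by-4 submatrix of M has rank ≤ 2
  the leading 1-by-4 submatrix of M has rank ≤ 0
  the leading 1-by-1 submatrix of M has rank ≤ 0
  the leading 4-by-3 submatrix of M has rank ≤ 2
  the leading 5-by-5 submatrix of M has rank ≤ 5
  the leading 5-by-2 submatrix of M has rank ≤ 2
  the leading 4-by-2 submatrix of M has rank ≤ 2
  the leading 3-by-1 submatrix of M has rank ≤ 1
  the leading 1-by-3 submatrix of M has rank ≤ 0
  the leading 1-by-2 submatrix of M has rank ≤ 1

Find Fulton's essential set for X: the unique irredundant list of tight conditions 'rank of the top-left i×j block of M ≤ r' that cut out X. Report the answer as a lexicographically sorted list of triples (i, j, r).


Propagating the 12 rank bounds to every northwest block:

  i=1: 0 | 0 | 0 | 0 | 1
  i=2: 1 | 1 | 1 | 1 | 2
  i=3: 1 | 2 | 2 | 2 | 3
  i=4: 1 | 2 | 2 | 3 | 4
  i=5: 1 | 2 | 3 | 4 | 5

second differences of R give the permutation w = (5, 1, 2, 4, 3).

D(w) has 5 cells with 2 SE-corners; essential set:

[(1, 4, 0), (4, 3, 2)]


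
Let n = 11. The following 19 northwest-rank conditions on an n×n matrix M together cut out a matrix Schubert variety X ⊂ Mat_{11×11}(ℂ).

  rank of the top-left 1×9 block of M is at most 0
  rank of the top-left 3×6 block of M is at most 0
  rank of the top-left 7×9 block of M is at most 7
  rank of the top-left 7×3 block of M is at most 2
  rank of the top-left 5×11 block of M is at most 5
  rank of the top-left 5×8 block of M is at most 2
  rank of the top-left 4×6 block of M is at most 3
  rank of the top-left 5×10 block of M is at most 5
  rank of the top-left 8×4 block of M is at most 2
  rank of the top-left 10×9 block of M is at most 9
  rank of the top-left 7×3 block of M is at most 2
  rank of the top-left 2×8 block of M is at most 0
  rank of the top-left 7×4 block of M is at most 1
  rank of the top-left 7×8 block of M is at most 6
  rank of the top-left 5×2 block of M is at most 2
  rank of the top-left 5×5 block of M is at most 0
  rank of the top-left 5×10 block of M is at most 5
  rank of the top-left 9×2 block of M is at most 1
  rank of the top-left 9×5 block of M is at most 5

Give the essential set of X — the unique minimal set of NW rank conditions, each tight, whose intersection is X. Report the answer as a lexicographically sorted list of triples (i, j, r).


Computing R[i][j] = min implied NW-rank bound (n=11, 19 conditions):

  0 0 0 0 0 0 0 0 0 1 1
  0 0 0 0 0 0 0 0 1 2 2
  0 0 0 0 0 0 1 1 2 3 3
  0 0 0 0 0 1 2 2 3 4 4
  0 0 0 0 0 1 2 2 3 4 5
  1 1 1 1 1 2 3 3 4 5 6
  1 1 1 1 2 3 4 4 5 6 7
  1 1 2 2 3 4 5 5 6 7 8
  1 1 2 3 4 5 6 6 7 8 9
  1 2 3 4 5 6 7 7 8 9 10
  1 2 3 4 5 6 7 8 9 10 11

giving w = (10, 9, 7, 6, 11, 1, 5, 3, 4, 2, 8) via Δ²R.

Fulton essential set (7 of the 39 Rothe cells):

[(1, 9, 0), (2, 8, 0), (3, 6, 0), (5, 5, 0), (5, 8, 2), (7, 4, 1), (9, 2, 1)]


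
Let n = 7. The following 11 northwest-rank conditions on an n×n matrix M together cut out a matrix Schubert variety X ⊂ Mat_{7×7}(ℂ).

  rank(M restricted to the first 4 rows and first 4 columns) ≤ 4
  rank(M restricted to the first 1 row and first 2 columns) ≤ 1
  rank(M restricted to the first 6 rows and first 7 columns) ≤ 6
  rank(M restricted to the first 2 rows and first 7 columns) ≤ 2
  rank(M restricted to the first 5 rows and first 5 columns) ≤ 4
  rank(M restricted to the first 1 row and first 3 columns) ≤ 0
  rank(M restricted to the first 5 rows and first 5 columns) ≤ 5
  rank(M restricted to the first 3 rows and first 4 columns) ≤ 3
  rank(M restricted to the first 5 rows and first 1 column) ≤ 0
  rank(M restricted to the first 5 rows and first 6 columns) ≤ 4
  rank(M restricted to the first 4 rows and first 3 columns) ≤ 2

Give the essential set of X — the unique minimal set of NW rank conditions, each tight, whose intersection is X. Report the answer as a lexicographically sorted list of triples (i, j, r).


Recovering R(i,j) via the rank-extension bound from the 11 conditions:

  row 1: 0, 0, 0, 1, 1, 1, 1
  row 2: 0, 1, 1, 2, 2, 2, 2
  row 3: 0, 1, 2, 3, 3, 3, 3
  row 4: 0, 1, 2, 3, 4, 4, 4
  row 5: 0, 1, 2, 3, 4, 4, 5
  row 6: 1, 2, 3, 4, 5, 5, 6
  row 7: 1, 2, 3, 4, 5, 6, 7

second differences of R give the permutation w = (4, 2, 3, 5, 7, 1, 6).

3 SE-corners of the 8-cell Rothe diagram give Ess(w):

[(1, 3, 0), (5, 1, 0), (5, 6, 4)]


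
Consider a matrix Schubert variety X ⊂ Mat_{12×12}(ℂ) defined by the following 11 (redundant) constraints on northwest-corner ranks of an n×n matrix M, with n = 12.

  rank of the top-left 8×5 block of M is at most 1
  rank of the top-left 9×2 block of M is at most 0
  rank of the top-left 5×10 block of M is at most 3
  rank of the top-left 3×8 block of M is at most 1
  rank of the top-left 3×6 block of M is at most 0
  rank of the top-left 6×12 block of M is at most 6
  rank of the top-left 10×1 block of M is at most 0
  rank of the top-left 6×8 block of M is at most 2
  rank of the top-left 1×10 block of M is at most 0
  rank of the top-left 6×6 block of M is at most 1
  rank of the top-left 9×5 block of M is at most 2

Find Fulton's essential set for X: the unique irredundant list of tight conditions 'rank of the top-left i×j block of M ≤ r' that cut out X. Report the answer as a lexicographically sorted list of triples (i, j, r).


The tightest implied rank at each (i,j), from the 11 conditions:

  R[1]: 0, 0, 0, 0, 0, 0, 0, 0, 0, 0, 1, 1
  R[2]: 0, 0, 0, 0, 0, 0, 1, 1, 1, 1, 2, 2
  R[3]: 0, 0, 0, 0, 0, 0, 1, 1, 2, 2, 3, 3
  R[4]: 0, 0, 1, 1, 1, 1, 2, 2, 3, 3, 4, 4
  R[5]: 0, 0, 1, 1, 1, 1, 2, 2, 3, 3, 4, 5
  R[6]: 0, 0, 1, 1, 1, 1, 2, 2, 3, 4, 5, 6
  R[7]: 0, 0, 1, 1, 1, 2, 3, 3, 4, 5, 6, 7
  R[8]: 0, 0, 1, 1, 1, 2, 3, 4, 5, 6, 7, 8
  R[9]: 0, 0, 1, 2, 2, 3, 4, 5, 6, 7, 8, 9
  R[10]: 0, 1, 2, 3, 3, 4, 5, 6, 7, 8, 9, 10
  R[11]: 1, 2, 3, 4, 4, 5, 6, 7, 8, 9, 10, 11
  R[12]: 1, 2, 3, 4, 5, 6, 7, 8, 9, 10, 11, 12

so w = (11, 7, 9, 3, 12, 10, 6, 8, 4, 2, 1, 5).

|D(w)|=49, |Ess(w)|=9:

[(1, 10, 0), (3, 6, 0), (3, 8, 1), (5, 10, 3), (6, 6, 1), (6, 8, 2), (8, 5, 1), (9, 2, 0), (10, 1, 0)]


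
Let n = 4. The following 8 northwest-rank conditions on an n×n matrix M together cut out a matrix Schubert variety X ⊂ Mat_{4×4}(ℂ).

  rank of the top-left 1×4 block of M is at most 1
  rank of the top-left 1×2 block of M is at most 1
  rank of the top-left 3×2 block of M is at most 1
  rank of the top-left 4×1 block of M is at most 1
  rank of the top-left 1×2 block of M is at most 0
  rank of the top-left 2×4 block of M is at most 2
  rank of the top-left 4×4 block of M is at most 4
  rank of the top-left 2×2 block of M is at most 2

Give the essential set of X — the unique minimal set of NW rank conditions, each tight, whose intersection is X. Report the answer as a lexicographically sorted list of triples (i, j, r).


Rank table r_w(4×4) implied by the 8 constraints:

  R[1]: 0, 0, 1, 1
  R[2]: 1, 1, 2, 2
  R[3]: 1, 1, 2, 3
  R[4]: 1, 2, 3, 4

hence w(1..4) = (3, 1, 4, 2).

ℓ(w)=3; the 2 essential cells (i,j,r):

[(1, 2, 0), (3, 2, 1)]


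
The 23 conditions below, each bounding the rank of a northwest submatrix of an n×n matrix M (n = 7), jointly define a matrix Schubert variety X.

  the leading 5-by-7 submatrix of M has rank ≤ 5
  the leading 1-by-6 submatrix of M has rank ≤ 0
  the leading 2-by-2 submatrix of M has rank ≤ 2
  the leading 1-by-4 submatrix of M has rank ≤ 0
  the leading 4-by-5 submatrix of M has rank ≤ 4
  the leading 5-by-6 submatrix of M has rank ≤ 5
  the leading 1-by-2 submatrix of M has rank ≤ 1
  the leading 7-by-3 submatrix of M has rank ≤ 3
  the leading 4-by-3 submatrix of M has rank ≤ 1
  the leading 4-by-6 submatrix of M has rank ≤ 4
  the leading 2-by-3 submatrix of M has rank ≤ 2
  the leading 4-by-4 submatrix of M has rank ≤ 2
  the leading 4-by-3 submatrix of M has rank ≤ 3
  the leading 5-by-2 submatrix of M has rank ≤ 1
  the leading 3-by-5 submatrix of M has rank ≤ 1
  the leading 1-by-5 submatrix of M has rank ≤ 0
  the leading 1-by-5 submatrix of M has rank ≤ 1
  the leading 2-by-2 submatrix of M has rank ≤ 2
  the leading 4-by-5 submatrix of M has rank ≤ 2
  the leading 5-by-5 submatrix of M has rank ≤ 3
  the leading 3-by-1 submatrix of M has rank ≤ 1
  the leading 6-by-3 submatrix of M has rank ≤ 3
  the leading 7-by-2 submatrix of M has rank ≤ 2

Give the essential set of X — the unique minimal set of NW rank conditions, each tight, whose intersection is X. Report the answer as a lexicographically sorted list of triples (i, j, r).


The tightest implied rank at each (i,j), from the 23 conditions:

  row 1: 0 0 0 0 0 0 1
  row 2: 1 1 1 1 1 1 2
  row 3: 1 1 1 1 1 2 3
  row 4: 1 1 1 2 2 3 4
  row 5: 1 1 2 3 3 4 5
  row 6: 1 2 3 4 4 5 6
  row 7: 1 2 3 4 5 6 7

reading off 1-entries of Δ²R: w = (7, 1, 6, 4, 3, 2, 5).

Fulton essential set (4 of the 13 Rothe cells):

[(1, 6, 0), (3, 5, 1), (4, 3, 1), (5, 2, 1)]


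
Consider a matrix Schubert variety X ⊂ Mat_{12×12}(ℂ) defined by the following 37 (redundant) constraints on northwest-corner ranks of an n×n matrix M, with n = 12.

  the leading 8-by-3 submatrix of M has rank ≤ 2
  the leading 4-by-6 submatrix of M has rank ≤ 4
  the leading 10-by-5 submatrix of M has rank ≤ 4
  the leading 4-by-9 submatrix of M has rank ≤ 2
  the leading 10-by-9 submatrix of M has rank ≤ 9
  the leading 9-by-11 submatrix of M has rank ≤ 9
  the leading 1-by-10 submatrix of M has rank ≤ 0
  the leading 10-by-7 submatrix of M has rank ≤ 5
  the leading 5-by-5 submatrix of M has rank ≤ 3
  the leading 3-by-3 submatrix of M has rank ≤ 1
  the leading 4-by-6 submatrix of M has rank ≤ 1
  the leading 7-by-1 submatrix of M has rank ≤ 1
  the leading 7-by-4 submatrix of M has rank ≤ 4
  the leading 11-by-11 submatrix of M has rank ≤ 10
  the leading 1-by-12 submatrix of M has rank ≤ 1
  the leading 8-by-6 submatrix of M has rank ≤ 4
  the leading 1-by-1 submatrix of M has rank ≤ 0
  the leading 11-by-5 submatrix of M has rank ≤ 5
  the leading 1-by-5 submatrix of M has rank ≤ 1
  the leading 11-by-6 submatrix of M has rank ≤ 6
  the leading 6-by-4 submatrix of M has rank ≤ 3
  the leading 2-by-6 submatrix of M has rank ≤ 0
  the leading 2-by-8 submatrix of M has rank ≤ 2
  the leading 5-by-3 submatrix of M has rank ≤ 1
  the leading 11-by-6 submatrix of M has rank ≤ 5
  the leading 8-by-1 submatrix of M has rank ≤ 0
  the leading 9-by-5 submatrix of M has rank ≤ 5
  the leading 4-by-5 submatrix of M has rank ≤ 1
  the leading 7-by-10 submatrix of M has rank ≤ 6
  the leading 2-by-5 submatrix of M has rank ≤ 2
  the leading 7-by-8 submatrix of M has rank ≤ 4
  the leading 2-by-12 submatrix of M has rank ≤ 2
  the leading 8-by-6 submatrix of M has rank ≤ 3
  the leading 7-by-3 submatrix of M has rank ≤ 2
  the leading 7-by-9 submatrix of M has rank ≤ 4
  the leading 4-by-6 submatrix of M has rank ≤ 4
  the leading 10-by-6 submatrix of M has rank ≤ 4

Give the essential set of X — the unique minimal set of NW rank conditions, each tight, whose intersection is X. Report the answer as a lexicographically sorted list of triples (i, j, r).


Reconstructing r_w from the 37 given conditions:

  R[1]: 0 | 0 | 0 | 0 | 0 | 0 | 0 | 0 | 0 | 0 | 1 | 1
  R[2]: 0 | 0 | 0 | 0 | 0 | 0 | 1 | 1 | 1 | 1 | 2 | 2
  R[3]: 0 | 1 | 1 | 1 | 1 | 1 | 2 | 2 | 2 | 2 | 3 | 3
  R[4]: 0 | 1 | 1 | 1 | 1 | 1 | 2 | 2 | 2 | 3 | 4 | 4
  R[5]: 0 | 1 | 1 | 2 | 2 | 2 | 3 | 3 | 3 | 4 | 5 | 5
  R[6]: 0 | 1 | 2 | 3 | 3 | 3 | 4 | 4 | 4 | 5 | 6 | 6
  R[7]: 0 | 1 | 2 | 3 | 3 | 3 | 4 | 4 | 4 | 5 | 6 | 7
  R[8]: 0 | 1 | 2 | 3 | 3 | 3 | 4 | 5 | 5 | 6 | 7 | 8
  R[9]: 1 | 2 | 3 | 4 | 4 | 4 | 5 | 6 | 6 | 7 | 8 | 9
  R[10]: 1 | 2 | 3 | 4 | 4 | 4 | 5 | 6 | 7 | 8 | 9 | 10
  R[11]: 1 | 2 | 3 | 4 | 5 | 5 | 6 | 7 | 8 | 9 | 10 | 11
  R[12]: 1 | 2 | 3 | 4 | 5 | 6 | 7 | 8 | 9 | 10 | 11 | 12

the unique w with this rank table is (11, 7, 2, 10, 4, 3, 12, 8, 1, 9, 5, 6).

D(w) has 37 cells with 9 SE-corners; essential set:

[(1, 10, 0), (2, 6, 0), (4, 6, 1), (4, 9, 2), (5, 3, 1), (7, 9, 4), (8, 1, 0), (8, 6, 3), (10, 6, 4)]


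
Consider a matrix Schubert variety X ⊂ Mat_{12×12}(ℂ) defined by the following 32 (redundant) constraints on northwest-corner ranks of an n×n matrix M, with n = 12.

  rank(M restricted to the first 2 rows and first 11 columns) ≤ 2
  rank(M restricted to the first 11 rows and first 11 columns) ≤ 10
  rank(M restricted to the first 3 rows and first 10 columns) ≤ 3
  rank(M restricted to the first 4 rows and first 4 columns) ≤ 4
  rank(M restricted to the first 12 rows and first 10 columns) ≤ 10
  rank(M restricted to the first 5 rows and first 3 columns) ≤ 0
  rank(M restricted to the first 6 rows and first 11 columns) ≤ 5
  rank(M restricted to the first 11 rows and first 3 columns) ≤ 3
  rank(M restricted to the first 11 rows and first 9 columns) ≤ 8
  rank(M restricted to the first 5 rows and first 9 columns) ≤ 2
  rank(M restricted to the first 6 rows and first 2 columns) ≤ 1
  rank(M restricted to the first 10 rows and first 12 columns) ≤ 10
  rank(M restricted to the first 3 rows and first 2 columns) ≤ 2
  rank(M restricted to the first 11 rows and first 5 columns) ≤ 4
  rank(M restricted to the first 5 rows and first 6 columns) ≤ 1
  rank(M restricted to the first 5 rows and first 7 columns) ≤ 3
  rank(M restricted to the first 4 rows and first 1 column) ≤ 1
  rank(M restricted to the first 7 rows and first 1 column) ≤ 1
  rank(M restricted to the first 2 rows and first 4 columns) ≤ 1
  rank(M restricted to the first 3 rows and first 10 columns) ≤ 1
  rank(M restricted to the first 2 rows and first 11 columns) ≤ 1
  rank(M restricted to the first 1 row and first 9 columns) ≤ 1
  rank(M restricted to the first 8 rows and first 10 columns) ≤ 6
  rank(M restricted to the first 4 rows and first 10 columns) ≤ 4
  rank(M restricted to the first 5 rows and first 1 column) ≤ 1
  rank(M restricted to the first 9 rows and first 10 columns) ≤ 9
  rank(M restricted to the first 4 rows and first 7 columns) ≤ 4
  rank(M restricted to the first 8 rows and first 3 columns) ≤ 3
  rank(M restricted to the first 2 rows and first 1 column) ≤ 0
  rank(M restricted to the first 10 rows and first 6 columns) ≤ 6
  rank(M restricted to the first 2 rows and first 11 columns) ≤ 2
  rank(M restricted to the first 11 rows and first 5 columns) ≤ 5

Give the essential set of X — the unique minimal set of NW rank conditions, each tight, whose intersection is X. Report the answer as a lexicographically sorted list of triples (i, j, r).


Recovering R(i,j) via the rank-extension bound from the 32 conditions:

  row 1: 0  0  0  1  1  1  1  1  1  1  1  1
  row 2: 0  0  0  1  1  1  1  1  1  1  1  2
  row 3: 0  0  0  1  1  1  1  1  1  1  2  3
  row 4: 0  0  0  1  1  1  2  2  2  2  3  4
  row 5: 0  0  0  1  1  1  2  2  2  3  4  5
  row 6: 1  1  1  2  2  2  3  3  3  4  5  6
  row 7: 1  2  2  3  3  3  4  4  4  5  6  7
  row 8: 1  2  3  4  4  4  5  5  5  6  7  8
  row 9: 1  2  3  4  4  5  6  6  6  7  8  9
  row 10: 1  2  3  4  4  5  6  7  7  8  9  10
  row 11: 1  2  3  4  4  5  6  7  8  9  10  11
  row 12: 1  2  3  4  5  6  7  8  9  10  11  12

so w = (4, 12, 11, 7, 10, 1, 2, 3, 6, 8, 9, 5).

|D(w)|=37, |Ess(w)|=6:

[(2, 11, 1), (3, 10, 1), (5, 3, 0), (5, 6, 1), (5, 9, 2), (11, 5, 4)]


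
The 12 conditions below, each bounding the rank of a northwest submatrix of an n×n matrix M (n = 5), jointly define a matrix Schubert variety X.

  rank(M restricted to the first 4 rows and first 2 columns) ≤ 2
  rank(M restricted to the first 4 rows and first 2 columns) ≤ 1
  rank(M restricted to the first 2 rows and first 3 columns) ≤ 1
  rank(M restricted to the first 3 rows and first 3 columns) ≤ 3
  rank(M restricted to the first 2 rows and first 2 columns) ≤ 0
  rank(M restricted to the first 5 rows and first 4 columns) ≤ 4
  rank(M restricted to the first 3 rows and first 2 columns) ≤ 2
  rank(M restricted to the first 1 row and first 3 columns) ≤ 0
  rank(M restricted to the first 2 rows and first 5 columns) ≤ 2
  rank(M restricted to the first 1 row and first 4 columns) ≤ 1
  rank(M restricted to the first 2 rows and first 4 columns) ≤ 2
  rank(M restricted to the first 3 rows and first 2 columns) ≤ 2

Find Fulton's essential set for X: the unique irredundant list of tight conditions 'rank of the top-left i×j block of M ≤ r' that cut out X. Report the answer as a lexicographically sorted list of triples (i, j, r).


Computing R[i][j] = min implied NW-rank bound (n=5, 12 conditions):

  R[1]: 0 | 0 | 0 | 1 | 1
  R[2]: 0 | 0 | 1 | 2 | 2
  R[3]: 1 | 1 | 2 | 3 | 3
  R[4]: 1 | 1 | 2 | 3 | 4
  R[5]: 1 | 2 | 3 | 4 | 5

second differences of R give the permutation w = (4, 3, 1, 5, 2).

Rothe diagram D(w) (6 cells), 3 SE-corners (essential conditions):

[(1, 3, 0), (2, 2, 0), (4, 2, 1)]


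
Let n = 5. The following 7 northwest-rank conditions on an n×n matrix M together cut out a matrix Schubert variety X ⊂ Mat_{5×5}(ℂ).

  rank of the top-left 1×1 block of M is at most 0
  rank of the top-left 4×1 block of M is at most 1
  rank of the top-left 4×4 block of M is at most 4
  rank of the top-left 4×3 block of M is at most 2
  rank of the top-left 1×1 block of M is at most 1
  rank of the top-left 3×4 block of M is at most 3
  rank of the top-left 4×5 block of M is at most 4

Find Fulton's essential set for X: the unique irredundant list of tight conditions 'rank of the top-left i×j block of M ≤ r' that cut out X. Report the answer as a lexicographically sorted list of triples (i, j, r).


Computing R[i][j] = min implied NW-rank bound (n=5, 7 conditions):

  0, 1, 1, 1, 1
  1, 2, 2, 2, 2
  1, 2, 2, 3, 3
  1, 2, 2, 3, 4
  1, 2, 3, 4, 5

giving w = (2, 1, 4, 5, 3) via Δ²R.

Rothe diagram D(w) (3 cells), 2 SE-corners (essential conditions):

[(1, 1, 0), (4, 3, 2)]


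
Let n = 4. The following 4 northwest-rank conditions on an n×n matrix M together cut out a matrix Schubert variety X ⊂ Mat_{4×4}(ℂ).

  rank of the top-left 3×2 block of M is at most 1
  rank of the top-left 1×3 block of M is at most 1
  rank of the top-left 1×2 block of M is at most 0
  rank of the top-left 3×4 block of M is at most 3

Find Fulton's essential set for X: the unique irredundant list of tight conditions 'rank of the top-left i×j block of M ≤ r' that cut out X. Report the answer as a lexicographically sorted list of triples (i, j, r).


Propagating the 4 rank bounds to every northwest block:

  0  0  1  1
  1  1  2  2
  1  1  2  3
  1  2  3  4

second differences of R give the permutation w = (3, 1, 4, 2).

D(w) has 3 cells with 2 SE-corners; essential set:

[(1, 2, 0), (3, 2, 1)]


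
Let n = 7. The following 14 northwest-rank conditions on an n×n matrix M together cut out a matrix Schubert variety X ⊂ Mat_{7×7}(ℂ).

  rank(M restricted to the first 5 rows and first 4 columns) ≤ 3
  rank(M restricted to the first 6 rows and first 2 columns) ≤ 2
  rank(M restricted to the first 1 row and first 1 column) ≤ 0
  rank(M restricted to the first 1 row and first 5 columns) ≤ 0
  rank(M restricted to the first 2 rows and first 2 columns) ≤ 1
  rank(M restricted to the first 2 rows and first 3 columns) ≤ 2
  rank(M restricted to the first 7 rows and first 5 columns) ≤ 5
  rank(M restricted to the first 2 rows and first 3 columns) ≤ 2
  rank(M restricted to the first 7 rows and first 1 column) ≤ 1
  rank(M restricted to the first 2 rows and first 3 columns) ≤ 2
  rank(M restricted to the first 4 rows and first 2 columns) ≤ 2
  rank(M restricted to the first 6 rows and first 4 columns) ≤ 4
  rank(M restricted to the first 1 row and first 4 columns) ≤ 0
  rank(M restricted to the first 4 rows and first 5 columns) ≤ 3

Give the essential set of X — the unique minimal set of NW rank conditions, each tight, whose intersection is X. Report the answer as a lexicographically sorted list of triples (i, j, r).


The tightest implied rank at each (i,j), from the 14 conditions:

  i=1: 0 | 0 | 0 | 0 | 0 | 1 | 1
  i=2: 1 | 1 | 1 | 1 | 1 | 2 | 2
  i=3: 1 | 2 | 2 | 2 | 2 | 3 | 3
  i=4: 1 | 2 | 3 | 3 | 3 | 4 | 4
  i=5: 1 | 2 | 3 | 3 | 4 | 5 | 5
  i=6: 1 | 2 | 3 | 4 | 5 | 6 | 6
  i=7: 1 | 2 | 3 | 4 | 5 | 6 | 7

second differences of R give the permutation w = (6, 1, 2, 3, 5, 4, 7).

|D(w)|=6, |Ess(w)|=2:

[(1, 5, 0), (5, 4, 3)]


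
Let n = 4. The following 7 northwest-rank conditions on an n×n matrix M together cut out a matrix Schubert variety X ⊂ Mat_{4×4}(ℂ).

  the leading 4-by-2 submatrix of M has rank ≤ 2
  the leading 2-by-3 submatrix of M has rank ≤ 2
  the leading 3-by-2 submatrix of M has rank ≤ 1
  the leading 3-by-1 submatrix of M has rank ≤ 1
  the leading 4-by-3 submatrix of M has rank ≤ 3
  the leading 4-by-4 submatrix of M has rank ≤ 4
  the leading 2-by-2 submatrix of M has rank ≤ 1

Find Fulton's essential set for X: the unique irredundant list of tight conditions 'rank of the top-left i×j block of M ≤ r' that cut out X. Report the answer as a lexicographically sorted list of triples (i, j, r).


Reconstructing r_w from the 7 given conditions:

  R[1]: 1 1 1 1
  R[2]: 1 1 2 2
  R[3]: 1 1 2 3
  R[4]: 1 2 3 4

the unique w with this rank table is (1, 3, 4, 2).

D(w) has 2 cells with 1 SE-corner; essential set:

[(3, 2, 1)]


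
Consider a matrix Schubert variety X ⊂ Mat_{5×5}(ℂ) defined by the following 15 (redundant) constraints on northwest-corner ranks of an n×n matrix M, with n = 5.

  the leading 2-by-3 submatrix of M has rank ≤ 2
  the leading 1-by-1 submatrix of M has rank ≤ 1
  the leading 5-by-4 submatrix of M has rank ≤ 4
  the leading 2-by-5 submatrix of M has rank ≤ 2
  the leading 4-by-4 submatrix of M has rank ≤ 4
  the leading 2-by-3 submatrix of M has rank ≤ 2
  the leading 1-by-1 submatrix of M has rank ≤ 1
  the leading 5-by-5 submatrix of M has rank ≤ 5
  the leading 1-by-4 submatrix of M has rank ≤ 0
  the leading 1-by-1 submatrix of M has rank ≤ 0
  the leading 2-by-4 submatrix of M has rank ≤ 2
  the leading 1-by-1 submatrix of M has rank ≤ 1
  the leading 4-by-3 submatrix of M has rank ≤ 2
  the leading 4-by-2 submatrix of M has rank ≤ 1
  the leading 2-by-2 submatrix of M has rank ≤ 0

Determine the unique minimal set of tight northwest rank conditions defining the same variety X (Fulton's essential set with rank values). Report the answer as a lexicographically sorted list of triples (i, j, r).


Reconstructing r_w from the 15 given conditions:

  R[1]: 0, 0, 0, 0, 1
  R[2]: 0, 0, 1, 1, 2
  R[3]: 1, 1, 2, 2, 3
  R[4]: 1, 1, 2, 3, 4
  R[5]: 1, 2, 3, 4, 5

the unique w with this rank table is (5, 3, 1, 4, 2).

Fulton essential set (3 of the 7 Rothe cells):

[(1, 4, 0), (2, 2, 0), (4, 2, 1)]


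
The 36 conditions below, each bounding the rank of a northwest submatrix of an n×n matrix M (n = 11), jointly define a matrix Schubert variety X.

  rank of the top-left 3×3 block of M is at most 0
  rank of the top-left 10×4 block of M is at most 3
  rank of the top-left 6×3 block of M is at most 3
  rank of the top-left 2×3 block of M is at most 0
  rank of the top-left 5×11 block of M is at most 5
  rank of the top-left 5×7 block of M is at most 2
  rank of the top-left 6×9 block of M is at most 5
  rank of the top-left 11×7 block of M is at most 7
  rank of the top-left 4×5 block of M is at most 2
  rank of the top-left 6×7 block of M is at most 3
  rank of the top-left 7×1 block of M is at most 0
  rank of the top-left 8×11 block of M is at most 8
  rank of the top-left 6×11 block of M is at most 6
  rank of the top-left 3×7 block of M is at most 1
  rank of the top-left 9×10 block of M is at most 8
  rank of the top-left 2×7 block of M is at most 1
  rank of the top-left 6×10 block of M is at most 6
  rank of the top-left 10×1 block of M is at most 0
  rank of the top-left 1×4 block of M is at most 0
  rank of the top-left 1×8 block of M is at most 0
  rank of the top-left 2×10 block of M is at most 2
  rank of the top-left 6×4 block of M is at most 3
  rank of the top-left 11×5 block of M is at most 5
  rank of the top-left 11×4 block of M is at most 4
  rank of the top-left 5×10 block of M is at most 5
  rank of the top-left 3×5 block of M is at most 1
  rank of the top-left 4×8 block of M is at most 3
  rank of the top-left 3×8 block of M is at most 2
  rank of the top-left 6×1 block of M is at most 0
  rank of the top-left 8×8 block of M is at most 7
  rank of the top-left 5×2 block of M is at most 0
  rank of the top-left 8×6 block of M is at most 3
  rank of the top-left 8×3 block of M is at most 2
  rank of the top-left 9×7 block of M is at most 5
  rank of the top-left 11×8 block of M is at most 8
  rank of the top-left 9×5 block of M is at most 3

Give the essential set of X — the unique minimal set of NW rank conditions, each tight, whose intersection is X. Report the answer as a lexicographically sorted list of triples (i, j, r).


Computing R[i][j] = min implied NW-rank bound (n=11, 36 conditions):

  row 1: 0 0 0 0 0 0 0 0 1 1 1
  row 2: 0 0 0 1 1 1 1 1 2 2 2
  row 3: 0 0 0 1 1 1 1 2 3 3 3
  row 4: 0 0 1 2 2 2 2 3 4 4 4
  row 5: 0 0 1 2 2 2 2 3 4 5 5
  row 6: 0 1 2 3 3 3 3 4 5 6 6
  row 7: 0 1 2 3 3 3 4 5 6 7 7
  row 8: 0 1 2 3 3 3 4 5 6 7 8
  row 9: 0 1 2 3 3 4 5 6 7 8 9
  row 10: 0 1 2 3 4 5 6 7 8 9 10
  row 11: 1 2 3 4 5 6 7 8 9 10 11

the unique w with this rank table is (9, 4, 8, 3, 10, 2, 7, 11, 6, 5, 1).

Fulton essential set (8 of the 34 Rothe cells):

[(1, 8, 0), (3, 3, 0), (3, 7, 1), (5, 2, 0), (5, 7, 2), (8, 6, 3), (9, 5, 3), (10, 1, 0)]


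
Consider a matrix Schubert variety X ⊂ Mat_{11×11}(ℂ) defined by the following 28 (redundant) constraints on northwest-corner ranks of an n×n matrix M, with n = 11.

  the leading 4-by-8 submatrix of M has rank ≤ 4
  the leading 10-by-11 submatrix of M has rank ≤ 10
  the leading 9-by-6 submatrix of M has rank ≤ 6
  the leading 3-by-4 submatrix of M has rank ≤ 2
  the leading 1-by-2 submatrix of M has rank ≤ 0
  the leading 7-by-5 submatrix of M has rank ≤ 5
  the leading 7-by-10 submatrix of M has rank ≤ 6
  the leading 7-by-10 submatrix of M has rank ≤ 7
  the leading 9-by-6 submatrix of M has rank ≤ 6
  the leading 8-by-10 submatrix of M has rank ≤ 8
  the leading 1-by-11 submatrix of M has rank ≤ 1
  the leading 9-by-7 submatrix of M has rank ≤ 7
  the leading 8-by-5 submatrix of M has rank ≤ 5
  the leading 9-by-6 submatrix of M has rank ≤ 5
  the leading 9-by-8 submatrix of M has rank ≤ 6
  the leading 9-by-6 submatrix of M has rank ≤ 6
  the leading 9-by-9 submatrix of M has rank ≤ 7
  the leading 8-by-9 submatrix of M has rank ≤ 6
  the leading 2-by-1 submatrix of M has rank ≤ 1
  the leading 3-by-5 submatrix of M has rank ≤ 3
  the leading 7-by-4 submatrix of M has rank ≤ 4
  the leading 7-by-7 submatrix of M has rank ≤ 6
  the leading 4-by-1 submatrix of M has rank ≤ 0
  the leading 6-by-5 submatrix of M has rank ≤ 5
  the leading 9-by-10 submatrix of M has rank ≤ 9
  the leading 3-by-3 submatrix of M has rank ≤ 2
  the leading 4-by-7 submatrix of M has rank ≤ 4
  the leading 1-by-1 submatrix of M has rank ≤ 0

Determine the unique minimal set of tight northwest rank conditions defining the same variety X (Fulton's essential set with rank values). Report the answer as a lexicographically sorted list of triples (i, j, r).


Rank table r_w(11×11) implied by the 28 constraints:

  row 1: 0 0 1 1 1 1 1 1 1 1 1
  row 2: 0 1 2 2 2 2 2 2 2 2 2
  row 3: 0 1 2 2 3 3 3 3 3 3 3
  row 4: 0 1 2 3 4 4 4 4 4 4 4
  row 5: 1 2 3 4 5 5 5 5 5 5 5
  row 6: 1 2 3 4 5 5 6 6 6 6 6
  row 7: 1 2 3 4 5 5 6 6 6 6 7
  row 8: 1 2 3 4 5 5 6 6 6 7 8
  row 9: 1 2 3 4 5 5 6 6 7 8 9
  row 10: 1 2 3 4 5 6 7 7 8 9 10
  row 11: 1 2 3 4 5 6 7 8 9 10 11

so w = (3, 2, 5, 4, 1, 7, 11, 10, 9, 6, 8).

D(w) has 16 cells with 7 SE-corners; essential set:

[(1, 2, 0), (3, 4, 2), (4, 1, 0), (7, 10, 6), (8, 9, 6), (9, 6, 5), (9, 8, 6)]


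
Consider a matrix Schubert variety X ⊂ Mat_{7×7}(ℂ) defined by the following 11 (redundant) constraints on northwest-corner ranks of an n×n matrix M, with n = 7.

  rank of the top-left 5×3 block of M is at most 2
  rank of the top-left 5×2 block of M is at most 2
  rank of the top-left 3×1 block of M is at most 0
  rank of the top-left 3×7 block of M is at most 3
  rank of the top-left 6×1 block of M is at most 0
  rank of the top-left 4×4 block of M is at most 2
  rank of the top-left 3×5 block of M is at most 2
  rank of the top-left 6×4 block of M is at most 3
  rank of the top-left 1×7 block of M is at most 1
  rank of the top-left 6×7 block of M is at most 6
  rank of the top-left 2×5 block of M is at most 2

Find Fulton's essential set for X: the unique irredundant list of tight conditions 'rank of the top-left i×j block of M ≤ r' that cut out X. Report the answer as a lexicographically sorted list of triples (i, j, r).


Propagating the 11 rank bounds to every northwest block:

  i=1: 0 | 1 | 1 | 1 | 1 | 1 | 1
  i=2: 0 | 1 | 2 | 2 | 2 | 2 | 2
  i=3: 0 | 1 | 2 | 2 | 2 | 3 | 3
  i=4: 0 | 1 | 2 | 2 | 3 | 4 | 4
  i=5: 0 | 1 | 2 | 3 | 4 | 5 | 5
  i=6: 0 | 1 | 2 | 3 | 4 | 5 | 6
  i=7: 1 | 2 | 3 | 4 | 5 | 6 | 7

reading off 1-entries of Δ²R: w = (2, 3, 6, 5, 4, 7, 1).

ℓ(w)=9; the 3 essential cells (i,j,r):

[(3, 5, 2), (4, 4, 2), (6, 1, 0)]
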